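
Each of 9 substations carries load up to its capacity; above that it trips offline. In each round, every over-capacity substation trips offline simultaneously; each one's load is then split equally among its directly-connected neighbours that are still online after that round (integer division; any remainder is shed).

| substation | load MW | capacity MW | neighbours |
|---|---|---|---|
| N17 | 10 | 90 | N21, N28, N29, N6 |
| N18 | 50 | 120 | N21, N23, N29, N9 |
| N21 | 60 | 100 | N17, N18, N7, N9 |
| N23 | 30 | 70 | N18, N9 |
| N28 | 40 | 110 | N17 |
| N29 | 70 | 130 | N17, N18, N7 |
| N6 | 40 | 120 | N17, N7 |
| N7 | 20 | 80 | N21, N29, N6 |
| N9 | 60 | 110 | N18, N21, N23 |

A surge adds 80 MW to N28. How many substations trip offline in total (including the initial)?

3

Round 1 — N28 at 120 > 110. N28 trips offline.
  N28 sheds 120 MW to N17: 120 each.
    N17: 10+120 = 130 > 90
Round 2 — N17 trips offline.
  N17 sheds 130 MW to N21, N29, N6: 43 each (1 lost).
    N21: 60+43 = 103 > 100
    N29: 70+43 = 113 ≤ 130
    N6: 40+43 = 83 ≤ 120
Round 3 — N21 trips offline.
  N21 sheds 103 MW to N18, N7, N9: 34 each (1 lost).
    N18: 50+34 = 84 ≤ 120
    N7: 20+34 = 54 ≤ 80
    N9: 60+34 = 94 ≤ 110
No further trips.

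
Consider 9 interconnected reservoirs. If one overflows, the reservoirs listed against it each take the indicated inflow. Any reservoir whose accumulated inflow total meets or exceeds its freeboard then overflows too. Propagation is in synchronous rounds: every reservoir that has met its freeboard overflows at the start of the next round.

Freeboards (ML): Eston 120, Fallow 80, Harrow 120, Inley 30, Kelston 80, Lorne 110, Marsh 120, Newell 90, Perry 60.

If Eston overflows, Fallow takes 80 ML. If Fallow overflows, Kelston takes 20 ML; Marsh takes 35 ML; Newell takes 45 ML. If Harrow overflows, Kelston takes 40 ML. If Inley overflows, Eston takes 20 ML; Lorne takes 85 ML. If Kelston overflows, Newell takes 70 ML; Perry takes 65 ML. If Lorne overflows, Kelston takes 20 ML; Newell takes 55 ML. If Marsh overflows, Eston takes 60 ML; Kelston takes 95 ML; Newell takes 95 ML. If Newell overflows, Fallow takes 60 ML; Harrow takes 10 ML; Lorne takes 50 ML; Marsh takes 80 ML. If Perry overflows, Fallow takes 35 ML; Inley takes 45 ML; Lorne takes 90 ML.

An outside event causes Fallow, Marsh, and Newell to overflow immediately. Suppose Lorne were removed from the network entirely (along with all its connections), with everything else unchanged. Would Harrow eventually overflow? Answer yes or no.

With Lorne removed:
Round 1 — Fallow, Marsh, Newell overflow (initial).
  Eston: +60 → 60 < 120
  Harrow: +10 → 10 < 120
  Kelston: +20+95 → 115 ≥ 80
Round 2 — Kelston overflows.
  Perry: +65 → 65 ≥ 60
Round 3 — Perry overflows.
  Inley: +45 → 45 ≥ 30
Round 4 — Inley overflows.
  Eston: +20 → 80 < 120
No further overflows.

no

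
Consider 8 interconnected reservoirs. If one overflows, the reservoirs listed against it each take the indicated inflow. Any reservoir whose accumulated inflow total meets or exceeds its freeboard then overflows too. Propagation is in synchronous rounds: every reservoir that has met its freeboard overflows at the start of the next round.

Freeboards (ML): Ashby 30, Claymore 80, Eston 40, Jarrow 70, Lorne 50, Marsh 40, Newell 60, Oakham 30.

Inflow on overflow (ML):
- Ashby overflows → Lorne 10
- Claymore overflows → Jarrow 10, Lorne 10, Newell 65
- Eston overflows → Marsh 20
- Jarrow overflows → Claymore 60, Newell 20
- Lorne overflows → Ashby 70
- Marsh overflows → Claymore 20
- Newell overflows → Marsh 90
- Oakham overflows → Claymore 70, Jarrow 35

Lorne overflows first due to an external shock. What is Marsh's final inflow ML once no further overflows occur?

Round 1 — Lorne overflows (initial).
  Ashby: +70 → 70 ≥ 30
Round 2 — Ashby overflows.
No further overflows.

0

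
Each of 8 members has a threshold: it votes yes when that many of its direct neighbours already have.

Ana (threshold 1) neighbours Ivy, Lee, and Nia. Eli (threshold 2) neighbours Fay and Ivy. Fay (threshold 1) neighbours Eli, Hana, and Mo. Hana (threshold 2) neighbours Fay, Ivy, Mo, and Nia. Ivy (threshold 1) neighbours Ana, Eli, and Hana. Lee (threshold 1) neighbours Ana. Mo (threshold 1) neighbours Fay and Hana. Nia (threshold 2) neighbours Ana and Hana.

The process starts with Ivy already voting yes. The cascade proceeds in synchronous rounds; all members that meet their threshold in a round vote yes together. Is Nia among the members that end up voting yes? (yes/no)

no

Round 1 — Ivy votes yes (initial).
Round 2 — checking thresholds:
  Ana: 1 of 3 neighbours ≥ 1, votes yes.
  Eli: 1 of 2 neighbours < 2, holds.
  Hana: 1 of 4 neighbours < 2, holds.
Round 3 — checking thresholds:
  Eli: 1 of 2 neighbours < 2, holds.
  Hana: 1 of 4 neighbours < 2, holds.
  Lee: 1 of 1 neighbours ≥ 1, votes yes.
  Nia: 1 of 2 neighbours < 2, holds.
Round 4 — no new yes votes; cascade stops.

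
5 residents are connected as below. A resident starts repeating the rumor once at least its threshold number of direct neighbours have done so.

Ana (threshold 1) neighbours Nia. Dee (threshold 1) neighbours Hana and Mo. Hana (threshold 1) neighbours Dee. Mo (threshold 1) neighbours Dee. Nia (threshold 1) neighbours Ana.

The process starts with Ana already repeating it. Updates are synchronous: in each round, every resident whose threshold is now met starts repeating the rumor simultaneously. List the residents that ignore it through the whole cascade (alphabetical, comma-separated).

Dee, Hana, Mo

Round 1 — Ana starts repeating the rumor (initial).
Round 2 — checking thresholds:
  Nia: 1 of 1 neighbours ≥ 1, starts repeating the rumor.
Round 3 — no new spreads; cascade stops.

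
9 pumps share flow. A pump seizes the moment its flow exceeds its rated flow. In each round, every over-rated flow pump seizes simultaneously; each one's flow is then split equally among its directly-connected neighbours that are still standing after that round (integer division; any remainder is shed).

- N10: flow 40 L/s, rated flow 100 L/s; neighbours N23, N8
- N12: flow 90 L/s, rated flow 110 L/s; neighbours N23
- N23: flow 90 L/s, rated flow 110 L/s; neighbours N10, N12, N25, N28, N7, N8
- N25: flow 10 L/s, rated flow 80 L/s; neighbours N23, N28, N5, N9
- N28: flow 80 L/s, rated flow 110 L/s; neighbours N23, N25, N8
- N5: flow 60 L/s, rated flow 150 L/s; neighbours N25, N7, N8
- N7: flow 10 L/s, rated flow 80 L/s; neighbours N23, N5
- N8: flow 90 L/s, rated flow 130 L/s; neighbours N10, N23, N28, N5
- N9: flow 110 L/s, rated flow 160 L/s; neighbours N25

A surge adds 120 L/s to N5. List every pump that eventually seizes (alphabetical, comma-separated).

N10, N12, N23, N25, N28, N5, N7, N8, N9

Round 1 — N5 at 180 > 150. N5 seizes.
  N5 sheds 180 L/s to N25, N7, N8: 60 each.
    N25: 10+60 = 70 ≤ 80
    N7: 10+60 = 70 ≤ 80
    N8: 90+60 = 150 > 130
Round 2 — N8 seizes.
  N8 sheds 150 L/s to N10, N23, N28: 50 each.
    N10: 40+50 = 90 ≤ 100
    N23: 90+50 = 140 > 110
    N28: 80+50 = 130 > 110
Round 3 — N23, N28 seize.
  N23 sheds 140 L/s to N10, N12, N25, N7: 35 each.
    N10: 90+35 = 125 > 100
    N12: 90+35 = 125 > 110
    N25: 70+35 = 105 > 80
    N7: 70+35 = 105 > 80
  N28 sheds 130 L/s to N25: 130 each.
    N25: 105+130 = 235 > 80
Round 4 — N10, N12, N25, N7 seize.
  N10 sheds 125 L/s: no online neighbours, lost.
  N12 sheds 125 L/s: no online neighbours, lost.
  N25 sheds 235 L/s to N9: 235 each.
    N9: 110+235 = 345 > 160
  N7 sheds 105 L/s: no online neighbours, lost.
Round 5 — N9 seizes.
  N9 sheds 345 L/s: no online neighbours, lost.
No further seizures.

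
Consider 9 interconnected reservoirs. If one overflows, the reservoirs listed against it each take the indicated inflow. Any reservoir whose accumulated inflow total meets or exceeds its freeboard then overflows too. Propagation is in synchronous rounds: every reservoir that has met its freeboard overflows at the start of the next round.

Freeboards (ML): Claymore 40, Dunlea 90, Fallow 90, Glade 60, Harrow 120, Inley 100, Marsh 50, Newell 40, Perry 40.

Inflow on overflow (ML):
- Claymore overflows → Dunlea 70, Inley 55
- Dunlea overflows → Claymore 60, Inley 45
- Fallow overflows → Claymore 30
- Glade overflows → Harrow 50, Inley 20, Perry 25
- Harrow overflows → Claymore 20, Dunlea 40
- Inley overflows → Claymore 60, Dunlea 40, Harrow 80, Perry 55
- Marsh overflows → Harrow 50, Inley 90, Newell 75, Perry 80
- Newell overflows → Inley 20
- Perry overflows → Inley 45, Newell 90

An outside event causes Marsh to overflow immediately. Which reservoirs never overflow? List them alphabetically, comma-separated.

Round 1 — Marsh overflows (initial).
  Harrow: +50 → 50 < 120
  Inley: +90 → 90 < 100
  Newell: +75 → 75 ≥ 40
  Perry: +80 → 80 ≥ 40
Round 2 — Newell, Perry overflow.
  Inley: +20+45 → 155 ≥ 100
Round 3 — Inley overflows.
  Claymore: +60 → 60 ≥ 40
  Dunlea: +40 → 40 < 90
  Harrow: +80 → 130 ≥ 120
Round 4 — Claymore, Harrow overflow.
  Dunlea: +70+40 → 150 ≥ 90
Round 5 — Dunlea overflows.
No further overflows.

Fallow, Glade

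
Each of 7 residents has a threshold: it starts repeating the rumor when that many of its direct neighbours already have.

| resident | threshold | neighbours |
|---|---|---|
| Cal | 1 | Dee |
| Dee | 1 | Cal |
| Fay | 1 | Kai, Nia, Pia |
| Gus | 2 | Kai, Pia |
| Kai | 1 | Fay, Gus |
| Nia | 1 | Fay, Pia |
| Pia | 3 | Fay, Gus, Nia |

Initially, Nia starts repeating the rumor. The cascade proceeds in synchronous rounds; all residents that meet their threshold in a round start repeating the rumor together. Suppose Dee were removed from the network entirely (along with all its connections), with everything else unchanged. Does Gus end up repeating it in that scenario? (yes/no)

With Dee removed:
Round 1 — Nia starts repeating the rumor (initial).
Round 2 — checking thresholds:
  Fay: 1 of 3 neighbours ≥ 1, starts repeating the rumor.
  Pia: 1 of 3 neighbours < 3, holds.
Round 3 — checking thresholds:
  Kai: 1 of 2 neighbours ≥ 1, starts repeating the rumor.
  Pia: 2 of 3 neighbours < 3, holds.
Round 4 — no new spreads; cascade stops.

no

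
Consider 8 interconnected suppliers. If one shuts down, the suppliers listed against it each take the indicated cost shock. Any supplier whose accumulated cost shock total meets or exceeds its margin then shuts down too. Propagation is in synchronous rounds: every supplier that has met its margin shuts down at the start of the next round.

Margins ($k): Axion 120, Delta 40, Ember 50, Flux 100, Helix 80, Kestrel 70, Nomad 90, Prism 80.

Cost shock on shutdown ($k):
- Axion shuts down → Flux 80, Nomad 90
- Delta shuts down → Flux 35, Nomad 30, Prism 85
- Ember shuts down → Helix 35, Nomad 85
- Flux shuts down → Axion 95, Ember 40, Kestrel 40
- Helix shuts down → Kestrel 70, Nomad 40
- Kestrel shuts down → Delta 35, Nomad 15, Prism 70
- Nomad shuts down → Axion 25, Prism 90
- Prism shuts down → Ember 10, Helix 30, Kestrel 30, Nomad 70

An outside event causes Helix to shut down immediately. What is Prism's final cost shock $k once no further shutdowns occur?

70

Round 1 — Helix shuts down (initial).
  Kestrel: +70 → 70 ≥ 70
  Nomad: +40 → 40 < 90
Round 2 — Kestrel shuts down.
  Delta: +35 → 35 < 40
  Nomad: +15 → 55 < 90
  Prism: +70 → 70 < 80
No further shutdowns.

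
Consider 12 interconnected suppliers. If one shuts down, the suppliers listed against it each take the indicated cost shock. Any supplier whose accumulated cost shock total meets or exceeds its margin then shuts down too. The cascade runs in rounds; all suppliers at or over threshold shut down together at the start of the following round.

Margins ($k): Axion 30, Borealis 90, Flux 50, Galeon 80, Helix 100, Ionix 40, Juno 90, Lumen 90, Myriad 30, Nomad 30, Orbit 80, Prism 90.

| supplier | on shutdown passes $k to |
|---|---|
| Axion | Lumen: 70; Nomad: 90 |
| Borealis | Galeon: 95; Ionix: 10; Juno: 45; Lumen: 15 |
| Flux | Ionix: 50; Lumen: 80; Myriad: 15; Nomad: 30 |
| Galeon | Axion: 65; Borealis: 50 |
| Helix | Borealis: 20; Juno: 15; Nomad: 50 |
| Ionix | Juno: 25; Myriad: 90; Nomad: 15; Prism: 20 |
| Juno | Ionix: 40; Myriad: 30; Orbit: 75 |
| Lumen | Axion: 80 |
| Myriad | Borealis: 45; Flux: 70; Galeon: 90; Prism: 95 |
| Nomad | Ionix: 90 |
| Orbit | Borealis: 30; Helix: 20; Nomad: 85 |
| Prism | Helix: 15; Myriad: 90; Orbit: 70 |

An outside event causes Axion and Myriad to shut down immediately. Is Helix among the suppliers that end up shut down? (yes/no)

no

Round 1 — Axion, Myriad shut down (initial).
  Borealis: +45 → 45 < 90
  Flux: +70 → 70 ≥ 50
  Galeon: +90 → 90 ≥ 80
  Lumen: +70 → 70 < 90
  Nomad: +90 → 90 ≥ 30
  Prism: +95 → 95 ≥ 90
Round 2 — Flux, Galeon, Nomad, Prism shut down.
  Borealis: +50 → 95 ≥ 90
  Helix: +15 → 15 < 100
  Ionix: +50+90 → 140 ≥ 40
  Lumen: +80 → 150 ≥ 90
  Orbit: +70 → 70 < 80
Round 3 — Borealis, Ionix, Lumen shut down.
  Juno: +45+25 → 70 < 90
No further shutdowns.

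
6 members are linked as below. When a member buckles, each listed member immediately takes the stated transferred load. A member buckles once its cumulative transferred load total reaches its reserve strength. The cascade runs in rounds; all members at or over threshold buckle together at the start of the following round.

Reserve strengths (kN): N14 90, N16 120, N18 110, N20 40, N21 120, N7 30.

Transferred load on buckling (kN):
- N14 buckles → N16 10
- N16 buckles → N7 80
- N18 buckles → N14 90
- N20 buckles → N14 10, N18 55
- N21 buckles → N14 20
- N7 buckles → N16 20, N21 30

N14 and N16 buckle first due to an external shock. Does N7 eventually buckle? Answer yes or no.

Round 1 — N14, N16 buckle (initial).
  N7: +80 → 80 ≥ 30
Round 2 — N7 buckles.
  N21: +30 → 30 < 120
No further bucklings.

yes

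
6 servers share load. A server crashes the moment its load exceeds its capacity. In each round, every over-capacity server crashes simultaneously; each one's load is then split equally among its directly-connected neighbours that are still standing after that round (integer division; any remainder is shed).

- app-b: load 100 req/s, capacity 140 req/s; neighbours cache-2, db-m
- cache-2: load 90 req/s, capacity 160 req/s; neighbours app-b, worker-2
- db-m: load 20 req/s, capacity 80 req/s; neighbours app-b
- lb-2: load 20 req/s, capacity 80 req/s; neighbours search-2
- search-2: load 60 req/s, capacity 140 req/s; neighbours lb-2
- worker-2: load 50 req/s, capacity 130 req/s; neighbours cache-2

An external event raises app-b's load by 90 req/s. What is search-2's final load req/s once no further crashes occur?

60

Round 1 — app-b at 190 > 140. app-b crashes.
  app-b sheds 190 req/s to cache-2, db-m: 95 each.
    cache-2: 90+95 = 185 > 160
    db-m: 20+95 = 115 > 80
Round 2 — cache-2, db-m crash.
  cache-2 sheds 185 req/s to worker-2: 185 each.
    worker-2: 50+185 = 235 > 130
  db-m sheds 115 req/s: no online neighbours, lost.
Round 3 — worker-2 crashes.
  worker-2 sheds 235 req/s: no online neighbours, lost.
No further crashes.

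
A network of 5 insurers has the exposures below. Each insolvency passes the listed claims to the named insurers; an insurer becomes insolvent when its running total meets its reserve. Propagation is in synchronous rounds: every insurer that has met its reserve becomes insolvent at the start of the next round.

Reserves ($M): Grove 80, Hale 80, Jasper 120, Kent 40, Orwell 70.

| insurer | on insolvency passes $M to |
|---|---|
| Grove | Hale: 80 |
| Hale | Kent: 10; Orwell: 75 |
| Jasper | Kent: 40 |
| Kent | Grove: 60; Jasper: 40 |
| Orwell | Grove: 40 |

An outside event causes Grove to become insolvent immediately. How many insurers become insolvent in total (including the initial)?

Round 1 — Grove becomes insolvent (initial).
  Hale: +80 → 80 ≥ 80
Round 2 — Hale becomes insolvent.
  Kent: +10 → 10 < 40
  Orwell: +75 → 75 ≥ 70
Round 3 — Orwell becomes insolvent.
No further insolvencies.

3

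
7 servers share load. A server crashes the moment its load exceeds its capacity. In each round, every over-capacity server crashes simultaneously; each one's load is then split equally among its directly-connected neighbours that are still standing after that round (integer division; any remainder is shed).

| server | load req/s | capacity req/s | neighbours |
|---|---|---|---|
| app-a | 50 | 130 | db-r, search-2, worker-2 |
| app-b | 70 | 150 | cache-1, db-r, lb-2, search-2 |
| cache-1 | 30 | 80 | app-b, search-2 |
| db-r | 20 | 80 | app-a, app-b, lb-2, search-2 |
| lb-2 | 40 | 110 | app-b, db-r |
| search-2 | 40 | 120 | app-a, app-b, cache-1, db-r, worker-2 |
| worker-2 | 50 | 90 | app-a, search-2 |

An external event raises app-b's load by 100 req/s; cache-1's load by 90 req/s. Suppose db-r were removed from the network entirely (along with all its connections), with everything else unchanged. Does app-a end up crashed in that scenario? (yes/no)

With db-r removed:
Round 1 — app-b at 170 > 150; cache-1 at 120 > 80. app-b, cache-1 crash.
  app-b sheds 170 req/s to lb-2, search-2: 85 each.
    lb-2: 40+85 = 125 > 110
    search-2: 40+85 = 125 > 120
  cache-1 sheds 120 req/s to search-2: 120 each.
    search-2: 125+120 = 245 > 120
Round 2 — lb-2, search-2 crash.
  lb-2 sheds 125 req/s: no online neighbours, lost.
  search-2 sheds 245 req/s to app-a, worker-2: 122 each (1 lost).
    app-a: 50+122 = 172 > 130
    worker-2: 50+122 = 172 > 90
Round 3 — app-a, worker-2 crash.
  app-a sheds 172 req/s: no online neighbours, lost.
  worker-2 sheds 172 req/s: no online neighbours, lost.
No further crashes.

yes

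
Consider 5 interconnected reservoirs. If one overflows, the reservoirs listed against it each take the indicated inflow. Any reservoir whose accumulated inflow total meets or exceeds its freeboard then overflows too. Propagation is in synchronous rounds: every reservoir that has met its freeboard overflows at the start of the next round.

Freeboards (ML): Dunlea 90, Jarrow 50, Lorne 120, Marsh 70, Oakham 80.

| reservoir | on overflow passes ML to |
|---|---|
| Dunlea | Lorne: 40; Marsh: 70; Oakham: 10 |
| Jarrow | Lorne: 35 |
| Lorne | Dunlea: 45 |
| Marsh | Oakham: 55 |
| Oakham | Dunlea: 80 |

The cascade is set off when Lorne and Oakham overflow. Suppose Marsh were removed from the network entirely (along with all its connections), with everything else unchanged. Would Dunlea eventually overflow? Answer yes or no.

yes

With Marsh removed:
Round 1 — Lorne, Oakham overflow (initial).
  Dunlea: +45+80 → 125 ≥ 90
Round 2 — Dunlea overflows.
No further overflows.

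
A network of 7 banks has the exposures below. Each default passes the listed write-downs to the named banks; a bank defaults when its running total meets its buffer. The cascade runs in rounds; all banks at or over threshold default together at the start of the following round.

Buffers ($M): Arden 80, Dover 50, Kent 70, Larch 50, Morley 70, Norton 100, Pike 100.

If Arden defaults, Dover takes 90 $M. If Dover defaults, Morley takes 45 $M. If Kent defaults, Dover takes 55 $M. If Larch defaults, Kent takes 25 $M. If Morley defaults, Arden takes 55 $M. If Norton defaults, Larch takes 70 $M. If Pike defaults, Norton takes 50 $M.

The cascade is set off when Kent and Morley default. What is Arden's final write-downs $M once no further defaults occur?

Round 1 — Kent, Morley default (initial).
  Arden: +55 → 55 < 80
  Dover: +55 → 55 ≥ 50
Round 2 — Dover defaults.
No further defaults.

55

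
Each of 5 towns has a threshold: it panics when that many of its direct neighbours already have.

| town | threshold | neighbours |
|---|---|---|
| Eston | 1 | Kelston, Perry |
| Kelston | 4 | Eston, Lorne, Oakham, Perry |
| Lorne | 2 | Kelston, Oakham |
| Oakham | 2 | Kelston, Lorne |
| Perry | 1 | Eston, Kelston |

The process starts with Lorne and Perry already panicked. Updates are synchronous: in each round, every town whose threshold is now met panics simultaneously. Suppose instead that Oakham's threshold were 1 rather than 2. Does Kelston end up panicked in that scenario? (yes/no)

yes

With Oakham's threshold at 1:
Round 1 — Lorne, Perry panic (initial).
Round 2 — checking thresholds:
  Eston: 1 of 2 neighbours ≥ 1, panics.
  Kelston: 2 of 4 neighbours < 4, not yet.
  Oakham: 1 of 2 neighbours ≥ 1, panics.
Round 3 — checking thresholds:
  Kelston: 4 of 4 neighbours ≥ 4, panics.
Round 4 — no new panics; cascade stops.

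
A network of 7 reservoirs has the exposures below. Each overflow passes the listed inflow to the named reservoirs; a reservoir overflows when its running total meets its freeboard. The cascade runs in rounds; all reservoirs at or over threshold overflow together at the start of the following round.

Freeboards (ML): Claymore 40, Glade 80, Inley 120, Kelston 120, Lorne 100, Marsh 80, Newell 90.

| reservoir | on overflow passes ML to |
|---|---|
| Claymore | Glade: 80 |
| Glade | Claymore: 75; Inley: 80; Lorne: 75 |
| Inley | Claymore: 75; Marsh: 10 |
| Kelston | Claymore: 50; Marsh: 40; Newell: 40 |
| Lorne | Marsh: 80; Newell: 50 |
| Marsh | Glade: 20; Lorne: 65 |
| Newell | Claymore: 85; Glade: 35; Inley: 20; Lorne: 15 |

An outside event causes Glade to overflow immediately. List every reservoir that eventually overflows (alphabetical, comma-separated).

Round 1 — Glade overflows (initial).
  Claymore: +75 → 75 ≥ 40
  Inley: +80 → 80 < 120
  Lorne: +75 → 75 < 100
Round 2 — Claymore overflows.
No further overflows.

Claymore, Glade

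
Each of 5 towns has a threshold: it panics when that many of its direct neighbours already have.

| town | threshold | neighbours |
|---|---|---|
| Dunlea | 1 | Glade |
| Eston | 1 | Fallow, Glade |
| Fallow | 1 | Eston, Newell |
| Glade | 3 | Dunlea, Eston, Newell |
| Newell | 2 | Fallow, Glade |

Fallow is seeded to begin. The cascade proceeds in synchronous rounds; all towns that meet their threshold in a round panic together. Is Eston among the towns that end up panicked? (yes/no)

yes

Round 1 — Fallow panics (initial).
Round 2 — checking thresholds:
  Eston: 1 of 2 neighbours ≥ 1, panics.
  Newell: 1 of 2 neighbours < 2, below threshold.
Round 3 — no new panics; cascade stops.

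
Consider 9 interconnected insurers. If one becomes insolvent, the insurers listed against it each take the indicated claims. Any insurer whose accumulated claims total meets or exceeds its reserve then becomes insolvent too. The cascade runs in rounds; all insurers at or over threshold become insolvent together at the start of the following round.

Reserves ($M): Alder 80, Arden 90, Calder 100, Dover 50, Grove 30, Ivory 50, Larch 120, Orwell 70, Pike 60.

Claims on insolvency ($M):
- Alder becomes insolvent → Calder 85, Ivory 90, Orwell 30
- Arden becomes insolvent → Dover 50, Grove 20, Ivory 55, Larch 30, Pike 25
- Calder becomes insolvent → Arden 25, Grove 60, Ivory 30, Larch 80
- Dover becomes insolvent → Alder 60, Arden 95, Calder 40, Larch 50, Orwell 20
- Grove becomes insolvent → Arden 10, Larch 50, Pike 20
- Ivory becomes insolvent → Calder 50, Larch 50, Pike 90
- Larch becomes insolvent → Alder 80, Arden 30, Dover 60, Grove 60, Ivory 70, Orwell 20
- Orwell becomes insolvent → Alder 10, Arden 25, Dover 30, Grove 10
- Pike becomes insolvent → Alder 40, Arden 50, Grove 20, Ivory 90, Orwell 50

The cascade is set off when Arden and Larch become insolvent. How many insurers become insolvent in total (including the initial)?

Round 1 — Arden, Larch become insolvent (initial).
  Alder: +80 → 80 ≥ 80
  Dover: +50+60 → 110 ≥ 50
  Grove: +20+60 → 80 ≥ 30
  Ivory: +55+70 → 125 ≥ 50
  Orwell: +20 → 20 < 70
  Pike: +25 → 25 < 60
Round 2 — Alder, Dover, Grove, Ivory become insolvent.
  Calder: +85+40+50 → 175 ≥ 100
  Orwell: +30+20 → 70 ≥ 70
  Pike: +20+90 → 135 ≥ 60
Round 3 — Calder, Orwell, Pike become insolvent.
No further insolvencies.

9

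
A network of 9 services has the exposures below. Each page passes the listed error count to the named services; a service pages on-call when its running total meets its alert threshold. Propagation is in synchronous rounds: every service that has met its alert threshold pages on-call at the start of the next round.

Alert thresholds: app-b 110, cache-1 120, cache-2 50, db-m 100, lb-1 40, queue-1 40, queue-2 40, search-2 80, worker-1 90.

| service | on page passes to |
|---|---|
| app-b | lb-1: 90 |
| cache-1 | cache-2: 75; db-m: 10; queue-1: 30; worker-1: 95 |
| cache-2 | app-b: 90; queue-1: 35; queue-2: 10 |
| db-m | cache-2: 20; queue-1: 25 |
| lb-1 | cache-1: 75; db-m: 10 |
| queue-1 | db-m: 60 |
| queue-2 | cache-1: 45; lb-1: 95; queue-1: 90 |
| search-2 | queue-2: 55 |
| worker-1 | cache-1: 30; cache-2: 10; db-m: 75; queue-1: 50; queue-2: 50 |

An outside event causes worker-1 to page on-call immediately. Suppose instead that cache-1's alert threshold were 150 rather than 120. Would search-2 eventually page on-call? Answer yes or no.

With cache-1's alert threshold at 150:
Round 1 — worker-1 pages on-call (initial).
  cache-1: +30 → 30 < 150
  cache-2: +10 → 10 < 50
  db-m: +75 → 75 < 100
  queue-1: +50 → 50 ≥ 40
  queue-2: +50 → 50 ≥ 40
Round 2 — queue-1, queue-2 page on-call.
  cache-1: +45 → 75 < 150
  db-m: +60 → 135 ≥ 100
  lb-1: +95 → 95 ≥ 40
Round 3 — db-m, lb-1 page on-call.
  cache-1: +75 → 150 ≥ 150
  cache-2: +20 → 30 < 50
Round 4 — cache-1 pages on-call.
  cache-2: +75 → 105 ≥ 50
Round 5 — cache-2 pages on-call.
  app-b: +90 → 90 < 110
No further pages.

no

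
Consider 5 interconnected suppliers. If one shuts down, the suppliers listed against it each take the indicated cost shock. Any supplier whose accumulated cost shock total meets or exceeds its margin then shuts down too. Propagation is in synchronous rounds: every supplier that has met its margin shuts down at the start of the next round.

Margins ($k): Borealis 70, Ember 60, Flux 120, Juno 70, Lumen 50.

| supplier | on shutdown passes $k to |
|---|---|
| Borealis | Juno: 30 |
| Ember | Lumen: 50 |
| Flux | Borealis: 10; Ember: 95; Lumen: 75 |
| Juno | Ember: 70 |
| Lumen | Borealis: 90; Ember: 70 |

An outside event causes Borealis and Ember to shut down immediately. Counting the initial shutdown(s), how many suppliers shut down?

Round 1 — Borealis, Ember shut down (initial).
  Juno: +30 → 30 < 70
  Lumen: +50 → 50 ≥ 50
Round 2 — Lumen shuts down.
No further shutdowns.

3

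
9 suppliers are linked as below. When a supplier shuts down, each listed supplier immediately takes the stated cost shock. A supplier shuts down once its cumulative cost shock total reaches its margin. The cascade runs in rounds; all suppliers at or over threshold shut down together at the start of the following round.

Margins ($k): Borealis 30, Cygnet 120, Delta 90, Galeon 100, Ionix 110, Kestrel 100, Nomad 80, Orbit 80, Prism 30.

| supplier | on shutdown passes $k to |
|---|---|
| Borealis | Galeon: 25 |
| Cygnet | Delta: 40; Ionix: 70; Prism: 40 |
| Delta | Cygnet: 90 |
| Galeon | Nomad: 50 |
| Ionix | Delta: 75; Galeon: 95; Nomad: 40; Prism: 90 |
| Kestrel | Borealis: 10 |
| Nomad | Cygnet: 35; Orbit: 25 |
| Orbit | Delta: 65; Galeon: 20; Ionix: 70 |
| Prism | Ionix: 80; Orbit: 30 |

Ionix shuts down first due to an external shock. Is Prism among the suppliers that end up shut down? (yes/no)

yes

Round 1 — Ionix shuts down (initial).
  Delta: +75 → 75 < 90
  Galeon: +95 → 95 < 100
  Nomad: +40 → 40 < 80
  Prism: +90 → 90 ≥ 30
Round 2 — Prism shuts down.
  Orbit: +30 → 30 < 80
No further shutdowns.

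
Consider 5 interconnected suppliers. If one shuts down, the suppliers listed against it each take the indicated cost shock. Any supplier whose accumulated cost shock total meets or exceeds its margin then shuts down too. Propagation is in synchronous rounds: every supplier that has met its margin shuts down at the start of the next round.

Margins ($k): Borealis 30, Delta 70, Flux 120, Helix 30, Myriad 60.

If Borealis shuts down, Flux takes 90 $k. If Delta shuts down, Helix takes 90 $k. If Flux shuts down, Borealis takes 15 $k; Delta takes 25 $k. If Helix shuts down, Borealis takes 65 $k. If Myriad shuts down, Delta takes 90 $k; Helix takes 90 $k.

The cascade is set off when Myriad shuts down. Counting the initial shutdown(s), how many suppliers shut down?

Round 1 — Myriad shuts down (initial).
  Delta: +90 → 90 ≥ 70
  Helix: +90 → 90 ≥ 30
Round 2 — Delta, Helix shut down.
  Borealis: +65 → 65 ≥ 30
Round 3 — Borealis shuts down.
  Flux: +90 → 90 < 120
No further shutdowns.

4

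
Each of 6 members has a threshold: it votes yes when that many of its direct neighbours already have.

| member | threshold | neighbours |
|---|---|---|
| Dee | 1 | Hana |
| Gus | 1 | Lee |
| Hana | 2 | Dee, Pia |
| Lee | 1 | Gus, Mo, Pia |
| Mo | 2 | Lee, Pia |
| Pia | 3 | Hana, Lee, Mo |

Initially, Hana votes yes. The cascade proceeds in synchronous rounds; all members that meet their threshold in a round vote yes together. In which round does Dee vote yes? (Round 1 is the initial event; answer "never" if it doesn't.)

Round 1 — Hana votes yes (initial).
Round 2 — checking thresholds:
  Dee: 1 of 1 neighbours ≥ 1, votes yes.
  Pia: 1 of 3 neighbours < 3, below threshold.
Round 3 — no new yes votes; cascade stops.

2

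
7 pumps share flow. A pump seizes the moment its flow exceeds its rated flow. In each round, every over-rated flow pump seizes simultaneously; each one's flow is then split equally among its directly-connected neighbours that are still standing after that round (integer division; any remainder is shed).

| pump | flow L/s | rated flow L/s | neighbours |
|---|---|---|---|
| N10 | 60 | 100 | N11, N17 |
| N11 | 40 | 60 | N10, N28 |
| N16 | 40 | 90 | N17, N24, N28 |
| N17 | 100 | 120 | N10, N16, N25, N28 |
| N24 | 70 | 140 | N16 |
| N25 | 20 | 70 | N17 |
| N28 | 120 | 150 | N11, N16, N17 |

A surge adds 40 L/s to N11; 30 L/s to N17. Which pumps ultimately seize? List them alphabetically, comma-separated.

N10, N11, N16, N17, N24, N28

Round 1 — N11 at 80 > 60; N17 at 130 > 120. N11, N17 seize.
  N11 sheds 80 L/s to N10, N28: 40 each.
    N10: 60+40 = 100 ≤ 100
    N28: 120+40 = 160 > 150
  N17 sheds 130 L/s to N10, N16, N25, N28: 32 each (2 lost).
    N10: 100+32 = 132 > 100
    N16: 40+32 = 72 ≤ 90
    N25: 20+32 = 52 ≤ 70
    N28: 160+32 = 192 > 150
Round 2 — N10, N28 seize.
  N10 sheds 132 L/s: no online neighbours, lost.
  N28 sheds 192 L/s to N16: 192 each.
    N16: 72+192 = 264 > 90
Round 3 — N16 seizes.
  N16 sheds 264 L/s to N24: 264 each.
    N24: 70+264 = 334 > 140
Round 4 — N24 seizes.
  N24 sheds 334 L/s: no online neighbours, lost.
No further seizures.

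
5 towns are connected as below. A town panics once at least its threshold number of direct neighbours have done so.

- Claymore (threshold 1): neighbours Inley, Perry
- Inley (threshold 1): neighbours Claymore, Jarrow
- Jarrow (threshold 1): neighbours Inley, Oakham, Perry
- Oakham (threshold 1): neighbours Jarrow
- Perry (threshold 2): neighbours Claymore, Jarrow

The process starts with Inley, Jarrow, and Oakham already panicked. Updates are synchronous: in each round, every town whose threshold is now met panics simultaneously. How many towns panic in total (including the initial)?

Round 1 — Inley, Jarrow, Oakham panic (initial).
Round 2 — checking thresholds:
  Claymore: 1 of 2 neighbours ≥ 1, panics.
  Perry: 1 of 2 neighbours < 2, holds.
Round 3 — checking thresholds:
  Perry: 2 of 2 neighbours ≥ 2, panics.
Round 4 — no new panics; cascade stops.

5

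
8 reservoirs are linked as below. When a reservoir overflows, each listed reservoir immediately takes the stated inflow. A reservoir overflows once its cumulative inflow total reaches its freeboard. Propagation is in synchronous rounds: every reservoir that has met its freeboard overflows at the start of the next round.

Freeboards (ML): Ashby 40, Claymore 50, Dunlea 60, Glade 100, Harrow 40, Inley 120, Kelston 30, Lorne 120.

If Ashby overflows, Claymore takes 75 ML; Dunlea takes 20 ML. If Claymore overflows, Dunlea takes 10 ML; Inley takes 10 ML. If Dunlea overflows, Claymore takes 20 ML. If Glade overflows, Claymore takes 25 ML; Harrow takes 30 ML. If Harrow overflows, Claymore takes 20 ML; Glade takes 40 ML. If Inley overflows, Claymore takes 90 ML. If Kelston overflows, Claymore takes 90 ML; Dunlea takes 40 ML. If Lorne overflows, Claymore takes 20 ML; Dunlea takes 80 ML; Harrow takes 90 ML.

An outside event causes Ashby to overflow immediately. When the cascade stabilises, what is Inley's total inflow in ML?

10

Round 1 — Ashby overflows (initial).
  Claymore: +75 → 75 ≥ 50
  Dunlea: +20 → 20 < 60
Round 2 — Claymore overflows.
  Dunlea: +10 → 30 < 60
  Inley: +10 → 10 < 120
No further overflows.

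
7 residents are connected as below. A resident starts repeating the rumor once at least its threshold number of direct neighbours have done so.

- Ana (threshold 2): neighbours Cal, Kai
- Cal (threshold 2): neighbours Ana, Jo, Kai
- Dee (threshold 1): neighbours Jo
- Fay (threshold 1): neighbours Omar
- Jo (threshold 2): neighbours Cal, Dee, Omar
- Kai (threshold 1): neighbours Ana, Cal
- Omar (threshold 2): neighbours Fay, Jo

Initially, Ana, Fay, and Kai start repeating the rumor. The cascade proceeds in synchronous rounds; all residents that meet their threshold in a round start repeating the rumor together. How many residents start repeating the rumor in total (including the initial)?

4

Round 1 — Ana, Fay, Kai start repeating the rumor (initial).
Round 2 — checking thresholds:
  Cal: 2 of 3 neighbours ≥ 2, starts repeating the rumor.
  Omar: 1 of 2 neighbours < 2, holds.
Round 3 — no new spreads; cascade stops.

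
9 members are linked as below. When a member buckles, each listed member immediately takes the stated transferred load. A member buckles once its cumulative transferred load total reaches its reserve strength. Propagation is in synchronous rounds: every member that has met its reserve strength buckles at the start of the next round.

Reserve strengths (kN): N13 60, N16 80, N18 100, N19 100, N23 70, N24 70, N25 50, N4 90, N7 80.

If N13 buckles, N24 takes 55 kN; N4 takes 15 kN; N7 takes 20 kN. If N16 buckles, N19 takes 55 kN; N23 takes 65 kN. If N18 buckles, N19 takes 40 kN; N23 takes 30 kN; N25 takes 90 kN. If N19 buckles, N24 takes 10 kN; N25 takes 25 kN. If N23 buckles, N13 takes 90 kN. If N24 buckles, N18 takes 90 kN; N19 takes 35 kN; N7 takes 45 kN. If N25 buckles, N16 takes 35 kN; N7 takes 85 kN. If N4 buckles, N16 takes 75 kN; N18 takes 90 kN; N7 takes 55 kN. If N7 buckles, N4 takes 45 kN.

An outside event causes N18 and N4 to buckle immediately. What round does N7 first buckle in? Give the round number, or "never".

Round 1 — N18, N4 buckle (initial).
  N16: +75 → 75 < 80
  N19: +40 → 40 < 100
  N23: +30 → 30 < 70
  N25: +90 → 90 ≥ 50
  N7: +55 → 55 < 80
Round 2 — N25 buckles.
  N16: +35 → 110 ≥ 80
  N7: +85 → 140 ≥ 80
Round 3 — N16, N7 buckle.
  N19: +55 → 95 < 100
  N23: +65 → 95 ≥ 70
Round 4 — N23 buckles.
  N13: +90 → 90 ≥ 60
Round 5 — N13 buckles.
  N24: +55 → 55 < 70
No further bucklings.

3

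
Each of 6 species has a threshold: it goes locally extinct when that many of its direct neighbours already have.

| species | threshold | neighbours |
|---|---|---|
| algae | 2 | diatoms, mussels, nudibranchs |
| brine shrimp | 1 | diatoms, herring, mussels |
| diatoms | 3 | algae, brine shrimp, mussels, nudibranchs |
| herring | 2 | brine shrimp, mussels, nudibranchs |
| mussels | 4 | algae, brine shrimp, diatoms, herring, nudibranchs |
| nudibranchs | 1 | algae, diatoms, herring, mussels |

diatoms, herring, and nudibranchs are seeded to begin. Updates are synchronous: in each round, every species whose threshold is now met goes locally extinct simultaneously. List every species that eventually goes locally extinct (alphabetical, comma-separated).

Round 1 — diatoms, herring, nudibranchs go locally extinct (initial).
Round 2 — checking thresholds:
  algae: 2 of 3 neighbours ≥ 2, goes locally extinct.
  brine shrimp: 2 of 3 neighbours ≥ 1, goes locally extinct.
  mussels: 3 of 5 neighbours < 4, holds.
Round 3 — checking thresholds:
  mussels: 5 of 5 neighbours ≥ 4, goes locally extinct.
Round 4 — no new extinctions; cascade stops.

algae, brine shrimp, diatoms, herring, mussels, nudibranchs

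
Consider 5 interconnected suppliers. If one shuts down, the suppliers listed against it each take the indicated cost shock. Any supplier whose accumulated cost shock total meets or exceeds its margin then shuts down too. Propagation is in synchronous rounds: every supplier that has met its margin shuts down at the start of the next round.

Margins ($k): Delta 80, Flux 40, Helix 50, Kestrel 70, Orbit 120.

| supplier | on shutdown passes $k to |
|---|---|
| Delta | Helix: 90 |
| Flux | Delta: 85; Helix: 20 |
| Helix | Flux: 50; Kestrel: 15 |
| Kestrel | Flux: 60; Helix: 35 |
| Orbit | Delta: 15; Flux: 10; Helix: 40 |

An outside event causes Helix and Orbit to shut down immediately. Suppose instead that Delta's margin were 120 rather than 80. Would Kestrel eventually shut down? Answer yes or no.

With Delta's margin at 120:
Round 1 — Helix, Orbit shut down (initial).
  Delta: +15 → 15 < 120
  Flux: +50+10 → 60 ≥ 40
  Kestrel: +15 → 15 < 70
Round 2 — Flux shuts down.
  Delta: +85 → 100 < 120
No further shutdowns.

no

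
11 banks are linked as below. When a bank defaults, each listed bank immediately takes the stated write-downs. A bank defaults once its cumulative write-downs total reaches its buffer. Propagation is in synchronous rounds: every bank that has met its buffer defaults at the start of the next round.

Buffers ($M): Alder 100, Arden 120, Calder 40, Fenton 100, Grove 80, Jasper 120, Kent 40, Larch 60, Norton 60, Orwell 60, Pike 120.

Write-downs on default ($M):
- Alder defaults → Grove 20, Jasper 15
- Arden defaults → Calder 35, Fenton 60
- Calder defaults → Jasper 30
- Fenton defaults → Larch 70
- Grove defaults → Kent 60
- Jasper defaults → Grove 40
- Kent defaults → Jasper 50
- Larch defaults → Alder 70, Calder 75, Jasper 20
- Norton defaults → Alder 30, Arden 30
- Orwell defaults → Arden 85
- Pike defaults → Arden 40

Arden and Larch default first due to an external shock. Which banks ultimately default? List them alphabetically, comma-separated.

Arden, Calder, Larch

Round 1 — Arden, Larch default (initial).
  Alder: +70 → 70 < 100
  Calder: +35+75 → 110 ≥ 40
  Fenton: +60 → 60 < 100
  Jasper: +20 → 20 < 120
Round 2 — Calder defaults.
  Jasper: +30 → 50 < 120
No further defaults.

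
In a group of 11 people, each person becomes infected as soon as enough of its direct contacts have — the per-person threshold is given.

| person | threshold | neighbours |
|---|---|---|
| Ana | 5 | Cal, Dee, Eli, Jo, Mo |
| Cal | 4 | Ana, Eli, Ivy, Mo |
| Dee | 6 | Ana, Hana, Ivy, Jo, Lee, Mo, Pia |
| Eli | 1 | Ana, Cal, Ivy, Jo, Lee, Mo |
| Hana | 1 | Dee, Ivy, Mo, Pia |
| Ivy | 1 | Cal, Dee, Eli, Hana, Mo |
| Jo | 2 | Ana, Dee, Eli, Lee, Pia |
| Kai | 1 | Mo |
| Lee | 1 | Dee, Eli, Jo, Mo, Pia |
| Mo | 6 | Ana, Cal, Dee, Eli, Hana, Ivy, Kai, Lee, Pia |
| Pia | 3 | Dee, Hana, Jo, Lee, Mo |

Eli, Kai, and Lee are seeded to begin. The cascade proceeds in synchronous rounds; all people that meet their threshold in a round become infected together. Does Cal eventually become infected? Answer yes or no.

Round 1 — Eli, Kai, Lee become infected (initial).
Round 2 — checking thresholds:
  Ana: 1 of 5 neighbours < 5, holds.
  Cal: 1 of 4 neighbours < 4, holds.
  Dee: 1 of 7 neighbours < 6, holds.
  Ivy: 1 of 5 neighbours ≥ 1, becomes infected.
  Jo: 2 of 5 neighbours ≥ 2, becomes infected.
  Mo: 3 of 9 neighbours < 6, holds.
  Pia: 1 of 5 neighbours < 3, holds.
Round 3 — checking thresholds:
  Ana: 2 of 5 neighbours < 5, holds.
  Cal: 2 of 4 neighbours < 4, holds.
  Dee: 3 of 7 neighbours < 6, holds.
  Hana: 1 of 4 neighbours ≥ 1, becomes infected.
  Mo: 4 of 9 neighbours < 6, holds.
  Pia: 2 of 5 neighbours < 3, holds.
Round 4 — checking thresholds:
  Ana: 2 of 5 neighbours < 5, holds.
  Cal: 2 of 4 neighbours < 4, holds.
  Dee: 4 of 7 neighbours < 6, holds.
  Mo: 5 of 9 neighbours < 6, holds.
  Pia: 3 of 5 neighbours ≥ 3, becomes infected.
Round 5 — checking thresholds:
  Ana: 2 of 5 neighbours < 5, holds.
  Cal: 2 of 4 neighbours < 4, holds.
  Dee: 5 of 7 neighbours < 6, holds.
  Mo: 6 of 9 neighbours ≥ 6, becomes infected.
Round 6 — checking thresholds:
  Ana: 3 of 5 neighbours < 5, holds.
  Cal: 3 of 4 neighbours < 4, holds.
  Dee: 6 of 7 neighbours ≥ 6, becomes infected.
Round 7 — no new infections; cascade stops.

no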